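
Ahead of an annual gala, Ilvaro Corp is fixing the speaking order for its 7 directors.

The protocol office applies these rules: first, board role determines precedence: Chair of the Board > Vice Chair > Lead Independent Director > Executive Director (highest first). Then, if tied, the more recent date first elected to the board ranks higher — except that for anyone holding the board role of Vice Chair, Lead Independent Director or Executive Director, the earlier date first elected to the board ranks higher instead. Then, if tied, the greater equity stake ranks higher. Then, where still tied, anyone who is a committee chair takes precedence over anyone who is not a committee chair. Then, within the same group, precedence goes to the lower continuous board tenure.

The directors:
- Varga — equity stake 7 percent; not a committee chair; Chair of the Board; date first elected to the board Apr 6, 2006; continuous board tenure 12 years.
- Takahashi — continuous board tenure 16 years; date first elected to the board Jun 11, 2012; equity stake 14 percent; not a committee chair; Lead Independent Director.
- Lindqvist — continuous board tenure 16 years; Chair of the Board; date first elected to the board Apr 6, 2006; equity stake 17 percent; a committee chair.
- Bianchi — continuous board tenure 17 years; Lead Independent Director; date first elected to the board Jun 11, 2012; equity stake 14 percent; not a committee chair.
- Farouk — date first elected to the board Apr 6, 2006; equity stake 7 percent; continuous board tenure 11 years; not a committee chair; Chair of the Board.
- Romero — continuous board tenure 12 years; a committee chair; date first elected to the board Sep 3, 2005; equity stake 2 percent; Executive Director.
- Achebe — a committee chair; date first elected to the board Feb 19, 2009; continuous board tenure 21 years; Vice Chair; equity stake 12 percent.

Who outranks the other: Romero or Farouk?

By board role: Lindqvist, Farouk and Varga (Chair of the Board); then Achebe (Vice Chair); then Takahashi and Bianchi (Lead Independent Director); then Romero (Executive Director).
Lindqvist, Farouk and Varga all have date first elected to the board Apr 6, 2006, so the next rule applies.
Among Lindqvist, Farouk and Varga, by equity stake (higher first): Lindqvist (17 percent) before Farouk and Varga (7 percent).
Farouk and Varga are each not a committee chair, so the next rule applies.
Among Farouk and Varga, by continuous board tenure (lower first): Farouk (11 years) before Varga (12 years).
Takahashi and Bianchi both have date first elected to the board Jun 11, 2012, so the next rule applies.
Takahashi and Bianchi both have equity stake 14 percent, so the next rule applies.
Takahashi and Bianchi are each not a committee chair, so the next rule applies.
Among Takahashi and Bianchi, by continuous board tenure (lower first): Takahashi (16 years) before Bianchi (17 years).
So Farouk takes precedence.

Farouk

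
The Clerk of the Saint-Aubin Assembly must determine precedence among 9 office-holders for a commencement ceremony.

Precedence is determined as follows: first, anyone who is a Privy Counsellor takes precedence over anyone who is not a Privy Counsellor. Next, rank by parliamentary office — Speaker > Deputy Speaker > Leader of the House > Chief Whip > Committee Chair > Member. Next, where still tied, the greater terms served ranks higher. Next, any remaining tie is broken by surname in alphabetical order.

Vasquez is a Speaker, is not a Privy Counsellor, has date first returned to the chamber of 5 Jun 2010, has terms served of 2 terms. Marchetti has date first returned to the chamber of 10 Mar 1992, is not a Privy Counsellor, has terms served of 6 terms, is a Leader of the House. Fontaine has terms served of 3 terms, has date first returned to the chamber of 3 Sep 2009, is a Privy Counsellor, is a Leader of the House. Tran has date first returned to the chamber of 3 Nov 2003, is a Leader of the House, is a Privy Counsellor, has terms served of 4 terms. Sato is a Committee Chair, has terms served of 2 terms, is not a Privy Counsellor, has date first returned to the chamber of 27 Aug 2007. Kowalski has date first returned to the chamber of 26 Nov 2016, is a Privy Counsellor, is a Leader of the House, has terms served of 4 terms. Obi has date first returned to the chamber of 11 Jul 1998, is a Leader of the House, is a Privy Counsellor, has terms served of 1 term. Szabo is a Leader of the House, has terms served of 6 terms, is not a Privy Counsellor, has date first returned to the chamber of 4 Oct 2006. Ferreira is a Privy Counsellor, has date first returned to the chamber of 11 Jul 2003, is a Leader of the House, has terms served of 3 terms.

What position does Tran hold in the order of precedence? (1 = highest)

2

By the first rule: Kowalski, Tran, Ferreira, Fontaine and Obi (each a Privy Counsellor); then Vasquez, Marchetti, Szabo and Sato (each not a Privy Counsellor).
Kowalski, Tran, Ferreira, Fontaine and Obi are each Leader of the House, so the next rule applies.
Among Kowalski, Tran, Ferreira, Fontaine and Obi, by terms served (higher first): Kowalski and Tran (4 terms) before Ferreira and Fontaine (3 terms) before Obi (1 term).
Among Kowalski and Tran, alphabetically by surname: Kowalski before Tran.
Among Ferreira and Fontaine, alphabetically by surname: Ferreira before Fontaine.
Among Vasquez, Marchetti, Szabo and Sato, by parliamentary office: Vasquez (Speaker) before Marchetti and Szabo (Leader of the House) before Sato (Committee Chair).
Marchetti and Szabo both have terms served 6 terms, so the next rule applies.
Among Marchetti and Szabo, alphabetically by surname: Marchetti before Szabo.
Order: Kowalski, Tran, Ferreira, Fontaine, Obi, Vasquez, Marchetti, Szabo, Sato. So position 2.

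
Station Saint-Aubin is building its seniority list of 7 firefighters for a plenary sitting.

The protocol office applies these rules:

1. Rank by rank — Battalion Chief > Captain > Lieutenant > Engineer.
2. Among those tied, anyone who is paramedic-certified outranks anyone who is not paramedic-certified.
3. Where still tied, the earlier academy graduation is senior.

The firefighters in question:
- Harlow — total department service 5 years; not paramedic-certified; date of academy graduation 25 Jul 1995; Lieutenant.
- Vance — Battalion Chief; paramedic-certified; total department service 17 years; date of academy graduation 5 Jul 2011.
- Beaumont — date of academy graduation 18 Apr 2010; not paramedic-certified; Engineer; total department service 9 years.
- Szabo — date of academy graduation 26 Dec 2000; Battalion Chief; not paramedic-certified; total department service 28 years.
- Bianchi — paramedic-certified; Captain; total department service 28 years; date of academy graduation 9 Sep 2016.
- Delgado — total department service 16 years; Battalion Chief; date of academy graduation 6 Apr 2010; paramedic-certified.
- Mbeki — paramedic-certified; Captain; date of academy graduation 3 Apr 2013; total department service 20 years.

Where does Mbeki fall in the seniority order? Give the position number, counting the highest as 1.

4

By rank: Delgado, Vance and Szabo (Battalion Chief); then Mbeki and Bianchi (Captain); then Harlow (Lieutenant); then Beaumont (Engineer).
Among Delgado, Vance and Szabo, paramedic-certified before not paramedic-certified: Delgado and Vance (paramedic-certified) before Szabo (not paramedic-certified).
Among Delgado and Vance, by date of academy graduation (earlier first): Delgado (6 Apr 2010) before Vance (5 Jul 2011).
Mbeki and Bianchi are each paramedic-certified, so the next rule applies.
Among Mbeki and Bianchi, by date of academy graduation (earlier first): Mbeki (3 Apr 2013) before Bianchi (9 Sep 2016).
Order: Delgado, Vance, Szabo, Mbeki, Bianchi, Harlow, Beaumont. So position 4.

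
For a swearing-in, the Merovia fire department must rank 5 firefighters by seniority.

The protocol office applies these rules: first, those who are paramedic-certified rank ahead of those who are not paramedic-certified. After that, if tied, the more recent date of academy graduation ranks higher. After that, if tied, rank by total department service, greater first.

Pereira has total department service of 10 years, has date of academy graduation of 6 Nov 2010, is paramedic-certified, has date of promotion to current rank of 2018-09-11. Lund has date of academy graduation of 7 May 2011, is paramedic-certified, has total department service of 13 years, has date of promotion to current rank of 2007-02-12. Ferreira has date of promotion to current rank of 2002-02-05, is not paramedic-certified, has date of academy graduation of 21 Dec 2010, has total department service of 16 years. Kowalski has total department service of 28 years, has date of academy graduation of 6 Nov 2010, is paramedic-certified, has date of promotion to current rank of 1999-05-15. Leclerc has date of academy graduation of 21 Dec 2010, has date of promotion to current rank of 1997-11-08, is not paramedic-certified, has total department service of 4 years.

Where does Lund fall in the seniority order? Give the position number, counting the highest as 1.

By the first rule: Lund, Kowalski and Pereira (each paramedic-certified); then Ferreira and Leclerc (both not paramedic-certified).
Among Lund, Kowalski and Pereira, by date of academy graduation (later first): Lund (7 May 2011) before Kowalski and Pereira (6 Nov 2010).
Among Kowalski and Pereira, by total department service (higher first): Kowalski (28 years) before Pereira (10 years).
Ferreira and Leclerc both have date of academy graduation 21 Dec 2010, so the next rule applies.
Among Ferreira and Leclerc, by total department service (higher first): Ferreira (16 years) before Leclerc (4 years).
Order: Lund, Kowalski, Pereira, Ferreira, Leclerc. So position 1.

1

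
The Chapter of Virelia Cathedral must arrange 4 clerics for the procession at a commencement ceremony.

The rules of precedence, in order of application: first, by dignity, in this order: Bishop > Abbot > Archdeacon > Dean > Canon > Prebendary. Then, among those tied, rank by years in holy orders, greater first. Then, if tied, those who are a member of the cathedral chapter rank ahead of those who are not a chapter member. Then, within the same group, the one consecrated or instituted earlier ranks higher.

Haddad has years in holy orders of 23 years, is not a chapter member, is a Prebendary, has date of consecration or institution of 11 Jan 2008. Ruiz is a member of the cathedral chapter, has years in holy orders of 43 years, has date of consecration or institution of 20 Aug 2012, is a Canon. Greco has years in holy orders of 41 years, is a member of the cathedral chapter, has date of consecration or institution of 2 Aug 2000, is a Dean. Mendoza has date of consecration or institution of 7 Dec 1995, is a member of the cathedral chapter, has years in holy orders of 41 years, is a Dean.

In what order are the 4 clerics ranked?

Mendoza, Greco, Ruiz, Haddad

By dignity: Mendoza and Greco (Dean); then Ruiz (Canon); then Haddad (Prebendary).
Mendoza and Greco both have years in holy orders 41 years, so the next rule applies.
Mendoza and Greco are each a member of the cathedral chapter, so the next rule applies.
Among Mendoza and Greco, by date of consecration or institution (earlier first): Mendoza (7 Dec 1995) before Greco (2 Aug 2000).
Full order: Mendoza, Greco, Ruiz, Haddad.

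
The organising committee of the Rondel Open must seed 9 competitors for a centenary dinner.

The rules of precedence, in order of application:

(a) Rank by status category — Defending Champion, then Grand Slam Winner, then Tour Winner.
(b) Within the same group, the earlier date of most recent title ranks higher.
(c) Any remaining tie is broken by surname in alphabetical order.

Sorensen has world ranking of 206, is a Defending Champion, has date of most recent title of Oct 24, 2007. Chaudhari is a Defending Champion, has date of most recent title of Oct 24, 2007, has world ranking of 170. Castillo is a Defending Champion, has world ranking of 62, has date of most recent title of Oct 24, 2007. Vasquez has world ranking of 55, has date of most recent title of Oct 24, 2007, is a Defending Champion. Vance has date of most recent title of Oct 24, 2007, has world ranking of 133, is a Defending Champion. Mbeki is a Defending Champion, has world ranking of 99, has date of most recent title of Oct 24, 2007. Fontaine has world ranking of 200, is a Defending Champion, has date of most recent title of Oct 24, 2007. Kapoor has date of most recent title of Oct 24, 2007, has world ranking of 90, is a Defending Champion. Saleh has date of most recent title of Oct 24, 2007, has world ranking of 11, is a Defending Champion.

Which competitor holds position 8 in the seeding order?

Vance

By status category: Castillo, Chaudhari, Fontaine, Kapoor, Mbeki, Saleh, Sorensen, Vance and Vasquez (Defending Champion).
Castillo, Chaudhari, Fontaine, Kapoor, Mbeki, Saleh, Sorensen, Vance and Vasquez all have date of most recent title Oct 24, 2007, so the next rule applies.
Among Castillo, Chaudhari, Fontaine, Kapoor, Mbeki, Saleh, Sorensen, Vance and Vasquez, alphabetically by surname: Castillo before Chaudhari before Fontaine before Kapoor before Mbeki before Saleh before Sorensen before Vance before Vasquez.
Order: Castillo, Chaudhari, Fontaine, Kapoor, Mbeki, Saleh, Sorensen, Vance, Vasquez.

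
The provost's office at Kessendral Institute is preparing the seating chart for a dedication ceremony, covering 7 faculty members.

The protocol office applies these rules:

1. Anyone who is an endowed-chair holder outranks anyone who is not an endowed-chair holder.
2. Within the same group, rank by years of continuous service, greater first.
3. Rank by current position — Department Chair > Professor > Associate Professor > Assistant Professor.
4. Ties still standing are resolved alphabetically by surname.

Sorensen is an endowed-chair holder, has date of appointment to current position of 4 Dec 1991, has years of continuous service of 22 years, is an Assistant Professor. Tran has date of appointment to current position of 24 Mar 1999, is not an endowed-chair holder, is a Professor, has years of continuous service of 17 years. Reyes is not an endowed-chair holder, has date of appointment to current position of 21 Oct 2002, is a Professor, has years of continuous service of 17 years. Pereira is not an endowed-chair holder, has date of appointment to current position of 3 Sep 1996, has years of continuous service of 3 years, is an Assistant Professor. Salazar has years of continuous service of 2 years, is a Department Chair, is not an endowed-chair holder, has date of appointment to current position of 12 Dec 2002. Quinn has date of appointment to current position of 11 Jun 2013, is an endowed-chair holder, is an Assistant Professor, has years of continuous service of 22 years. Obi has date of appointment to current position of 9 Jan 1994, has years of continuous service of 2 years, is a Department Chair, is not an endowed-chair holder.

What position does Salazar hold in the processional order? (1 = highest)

7

By the first rule: Quinn and Sorensen (both an endowed-chair holder); then Reyes, Tran, Pereira, Obi and Salazar (each not an endowed-chair holder).
Quinn and Sorensen both have years of continuous service 22 years, so the next rule applies.
Quinn and Sorensen are each Assistant Professor, so the next rule applies.
Among Quinn and Sorensen, alphabetically by surname: Quinn before Sorensen.
Among Reyes, Tran, Pereira, Obi and Salazar, by years of continuous service (higher first): Reyes and Tran (17 years) before Pereira (3 years) before Obi and Salazar (2 years).
Reyes and Tran are each Professor, so the next rule applies.
Among Reyes and Tran, alphabetically by surname: Reyes before Tran.
Obi and Salazar are each Department Chair, so the next rule applies.
Among Obi and Salazar, alphabetically by surname: Obi before Salazar.
Order: Quinn, Sorensen, Reyes, Tran, Pereira, Obi, Salazar. So position 7.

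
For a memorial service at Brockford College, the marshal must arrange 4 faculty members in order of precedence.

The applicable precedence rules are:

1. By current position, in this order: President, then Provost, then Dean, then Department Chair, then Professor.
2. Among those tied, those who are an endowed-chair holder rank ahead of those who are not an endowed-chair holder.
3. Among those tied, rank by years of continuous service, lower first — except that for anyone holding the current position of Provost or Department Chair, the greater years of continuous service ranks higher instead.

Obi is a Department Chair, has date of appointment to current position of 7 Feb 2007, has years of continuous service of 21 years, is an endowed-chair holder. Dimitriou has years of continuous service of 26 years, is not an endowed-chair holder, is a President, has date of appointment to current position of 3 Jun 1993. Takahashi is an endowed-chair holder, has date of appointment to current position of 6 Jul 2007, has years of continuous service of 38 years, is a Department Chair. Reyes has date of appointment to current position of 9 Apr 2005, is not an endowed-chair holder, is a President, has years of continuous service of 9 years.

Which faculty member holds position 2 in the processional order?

By current position: Reyes and Dimitriou (President); then Takahashi and Obi (Department Chair).
Reyes and Dimitriou are each not an endowed-chair holder, so the next rule applies.
Among Reyes and Dimitriou, by years of continuous service (lower first): Reyes (9 years) before Dimitriou (26 years).
Takahashi and Obi are each an endowed-chair holder, so the next rule applies.
Among Takahashi and Obi, by years of continuous service (higher first) (reversed rule for this group): Takahashi (38 years) before Obi (21 years).
Order: Reyes, Dimitriou, Takahashi, Obi.

Dimitriou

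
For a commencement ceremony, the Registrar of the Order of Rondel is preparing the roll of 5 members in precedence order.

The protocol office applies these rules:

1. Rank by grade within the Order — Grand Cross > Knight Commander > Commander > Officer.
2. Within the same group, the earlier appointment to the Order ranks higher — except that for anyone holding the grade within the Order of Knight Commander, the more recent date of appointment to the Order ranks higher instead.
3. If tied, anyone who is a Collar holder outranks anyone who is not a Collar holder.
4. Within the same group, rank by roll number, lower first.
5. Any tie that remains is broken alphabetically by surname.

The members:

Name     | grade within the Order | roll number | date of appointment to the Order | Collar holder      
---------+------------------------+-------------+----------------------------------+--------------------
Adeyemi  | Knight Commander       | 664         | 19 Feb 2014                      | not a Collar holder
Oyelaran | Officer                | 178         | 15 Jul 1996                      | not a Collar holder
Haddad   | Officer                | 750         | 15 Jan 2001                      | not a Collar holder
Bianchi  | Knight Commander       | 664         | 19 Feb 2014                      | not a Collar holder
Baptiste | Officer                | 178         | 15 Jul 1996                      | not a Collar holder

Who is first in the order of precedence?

Adeyemi

By grade within the Order: Adeyemi and Bianchi (Knight Commander); then Baptiste, Oyelaran and Haddad (Officer).
Adeyemi and Bianchi both have date of appointment to the Order 19 Feb 2014, so the next rule applies.
Adeyemi and Bianchi are each not a Collar holder, so the next rule applies.
Adeyemi and Bianchi both have roll number 664, so the next rule applies.
Among Adeyemi and Bianchi, alphabetically by surname: Adeyemi before Bianchi.
Among Baptiste, Oyelaran and Haddad, by date of appointment to the Order (earlier first): Baptiste and Oyelaran (15 Jul 1996) before Haddad (15 Jan 2001).
Baptiste and Oyelaran are each not a Collar holder, so the next rule applies.
Baptiste and Oyelaran both have roll number 178, so the next rule applies.
Among Baptiste and Oyelaran, alphabetically by surname: Baptiste before Oyelaran.
Order: Adeyemi, Bianchi, Baptiste, Oyelaran, Haddad.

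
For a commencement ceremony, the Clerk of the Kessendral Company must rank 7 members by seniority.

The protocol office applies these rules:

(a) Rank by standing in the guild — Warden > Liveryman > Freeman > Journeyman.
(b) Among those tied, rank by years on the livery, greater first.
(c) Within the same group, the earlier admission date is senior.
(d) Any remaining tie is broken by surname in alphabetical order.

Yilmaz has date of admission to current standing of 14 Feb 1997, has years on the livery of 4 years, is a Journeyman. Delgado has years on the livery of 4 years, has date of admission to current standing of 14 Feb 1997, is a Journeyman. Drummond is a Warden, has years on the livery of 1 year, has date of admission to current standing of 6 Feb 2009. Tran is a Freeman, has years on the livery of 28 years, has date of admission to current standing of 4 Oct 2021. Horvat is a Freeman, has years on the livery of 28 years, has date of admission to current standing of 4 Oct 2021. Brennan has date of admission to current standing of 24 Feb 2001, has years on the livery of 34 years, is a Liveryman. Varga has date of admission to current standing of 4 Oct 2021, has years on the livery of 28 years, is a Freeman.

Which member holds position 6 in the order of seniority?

By standing in the guild: Drummond (Warden); then Brennan (Liveryman); then Horvat, Tran and Varga (Freeman); then Delgado and Yilmaz (Journeyman).
Horvat, Tran and Varga all have years on the livery 28 years, so the next rule applies.
Horvat, Tran and Varga all have date of admission to current standing 4 Oct 2021, so the next rule applies.
Among Horvat, Tran and Varga, alphabetically by surname: Horvat before Tran before Varga.
Delgado and Yilmaz both have years on the livery 4 years, so the next rule applies.
Delgado and Yilmaz both have date of admission to current standing 14 Feb 1997, so the next rule applies.
Among Delgado and Yilmaz, alphabetically by surname: Delgado before Yilmaz.
Order: Drummond, Brennan, Horvat, Tran, Varga, Delgado, Yilmaz.

Delgado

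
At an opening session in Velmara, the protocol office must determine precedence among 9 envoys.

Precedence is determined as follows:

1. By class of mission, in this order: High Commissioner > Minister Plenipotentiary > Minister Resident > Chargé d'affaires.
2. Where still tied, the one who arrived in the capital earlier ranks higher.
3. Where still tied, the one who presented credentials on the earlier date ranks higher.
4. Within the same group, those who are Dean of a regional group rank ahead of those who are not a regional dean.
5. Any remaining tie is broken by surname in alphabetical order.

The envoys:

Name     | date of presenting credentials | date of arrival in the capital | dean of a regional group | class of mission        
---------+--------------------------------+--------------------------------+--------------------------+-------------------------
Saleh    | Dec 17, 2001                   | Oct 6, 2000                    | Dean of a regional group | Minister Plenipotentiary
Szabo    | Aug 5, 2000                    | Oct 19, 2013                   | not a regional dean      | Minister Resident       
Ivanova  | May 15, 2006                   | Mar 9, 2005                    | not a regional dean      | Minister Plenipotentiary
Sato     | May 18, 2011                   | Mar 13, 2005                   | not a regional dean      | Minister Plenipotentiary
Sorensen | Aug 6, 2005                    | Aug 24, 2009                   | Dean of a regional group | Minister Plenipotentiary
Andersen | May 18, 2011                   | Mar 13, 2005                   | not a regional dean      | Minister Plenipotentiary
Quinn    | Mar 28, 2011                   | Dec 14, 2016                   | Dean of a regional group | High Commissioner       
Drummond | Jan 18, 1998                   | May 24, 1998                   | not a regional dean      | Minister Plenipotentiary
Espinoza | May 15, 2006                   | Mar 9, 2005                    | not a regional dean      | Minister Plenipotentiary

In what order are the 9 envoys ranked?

By class of mission: Quinn (High Commissioner); then Drummond, Saleh, Espinoza, Ivanova, Andersen, Sato and Sorensen (Minister Plenipotentiary); then Szabo (Minister Resident).
Among Drummond, Saleh, Espinoza, Ivanova, Andersen, Sato and Sorensen, by date of arrival in the capital (earlier first): Drummond (May 24, 1998) before Saleh (Oct 6, 2000) before Espinoza and Ivanova (Mar 9, 2005) before Andersen and Sato (Mar 13, 2005) before Sorensen (Aug 24, 2009).
Espinoza and Ivanova both have date of presenting credentials May 15, 2006, so the next rule applies.
Espinoza and Ivanova are each not a regional dean, so the next rule applies.
Among Espinoza and Ivanova, alphabetically by surname: Espinoza before Ivanova.
Andersen and Sato both have date of presenting credentials May 18, 2011, so the next rule applies.
Andersen and Sato are each not a regional dean, so the next rule applies.
Among Andersen and Sato, alphabetically by surname: Andersen before Sato.
Full order: Quinn, Drummond, Saleh, Espinoza, Ivanova, Andersen, Sato, Sorensen, Szabo.

Quinn, Drummond, Saleh, Espinoza, Ivanova, Andersen, Sato, Sorensen, Szabo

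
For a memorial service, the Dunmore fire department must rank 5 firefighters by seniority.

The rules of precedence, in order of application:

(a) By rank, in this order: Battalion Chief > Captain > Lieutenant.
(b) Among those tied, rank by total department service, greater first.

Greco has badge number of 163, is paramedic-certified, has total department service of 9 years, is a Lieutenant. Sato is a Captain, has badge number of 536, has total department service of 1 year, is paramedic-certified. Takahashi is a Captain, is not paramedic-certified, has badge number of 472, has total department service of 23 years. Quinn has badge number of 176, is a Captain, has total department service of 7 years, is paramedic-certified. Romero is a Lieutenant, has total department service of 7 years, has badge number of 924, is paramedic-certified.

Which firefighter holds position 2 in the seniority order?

Quinn

By rank: Takahashi, Quinn and Sato (Captain); then Greco and Romero (Lieutenant).
Among Takahashi, Quinn and Sato, by total department service (higher first): Takahashi (23 years) before Quinn (7 years) before Sato (1 year).
Among Greco and Romero, by total department service (higher first): Greco (9 years) before Romero (7 years).
Order: Takahashi, Quinn, Sato, Greco, Romero.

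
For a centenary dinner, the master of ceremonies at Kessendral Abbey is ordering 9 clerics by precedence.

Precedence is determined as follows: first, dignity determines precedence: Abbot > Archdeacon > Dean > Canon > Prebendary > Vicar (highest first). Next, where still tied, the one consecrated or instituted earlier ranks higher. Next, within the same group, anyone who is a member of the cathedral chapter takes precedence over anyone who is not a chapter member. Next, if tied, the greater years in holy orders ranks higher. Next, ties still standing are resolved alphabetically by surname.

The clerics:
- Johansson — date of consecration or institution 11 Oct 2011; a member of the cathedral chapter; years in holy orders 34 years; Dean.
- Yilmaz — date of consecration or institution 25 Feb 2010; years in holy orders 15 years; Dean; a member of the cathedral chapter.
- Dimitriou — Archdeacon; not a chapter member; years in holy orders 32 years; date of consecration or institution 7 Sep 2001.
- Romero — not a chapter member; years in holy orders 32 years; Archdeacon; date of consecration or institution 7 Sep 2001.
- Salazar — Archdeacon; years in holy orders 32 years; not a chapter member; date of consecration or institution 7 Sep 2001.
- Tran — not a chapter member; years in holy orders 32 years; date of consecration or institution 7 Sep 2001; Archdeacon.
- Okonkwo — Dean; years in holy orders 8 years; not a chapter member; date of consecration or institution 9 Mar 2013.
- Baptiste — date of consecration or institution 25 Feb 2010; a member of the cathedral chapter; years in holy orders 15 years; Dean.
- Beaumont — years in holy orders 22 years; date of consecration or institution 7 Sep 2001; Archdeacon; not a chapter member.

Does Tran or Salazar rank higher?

By dignity: Dimitriou, Romero, Salazar, Tran and Beaumont (Archdeacon); then Baptiste, Yilmaz, Johansson and Okonkwo (Dean).
Dimitriou, Romero, Salazar, Tran and Beaumont all have date of consecration or institution 7 Sep 2001, so the next rule applies.
Dimitriou, Romero, Salazar, Tran and Beaumont are each not a chapter member, so the next rule applies.
Among Dimitriou, Romero, Salazar, Tran and Beaumont, by years in holy orders (higher first): Dimitriou, Romero, Salazar and Tran (32 years) before Beaumont (22 years).
Among Dimitriou, Romero, Salazar and Tran, alphabetically by surname: Dimitriou before Romero before Salazar before Tran.
Among Baptiste, Yilmaz, Johansson and Okonkwo, by date of consecration or institution (earlier first): Baptiste and Yilmaz (25 Feb 2010) before Johansson (11 Oct 2011) before Okonkwo (9 Mar 2013).
Baptiste and Yilmaz are each a member of the cathedral chapter, so the next rule applies.
Baptiste and Yilmaz both have years in holy orders 15 years, so the next rule applies.
Among Baptiste and Yilmaz, alphabetically by surname: Baptiste before Yilmaz.
So Salazar takes precedence.

Salazar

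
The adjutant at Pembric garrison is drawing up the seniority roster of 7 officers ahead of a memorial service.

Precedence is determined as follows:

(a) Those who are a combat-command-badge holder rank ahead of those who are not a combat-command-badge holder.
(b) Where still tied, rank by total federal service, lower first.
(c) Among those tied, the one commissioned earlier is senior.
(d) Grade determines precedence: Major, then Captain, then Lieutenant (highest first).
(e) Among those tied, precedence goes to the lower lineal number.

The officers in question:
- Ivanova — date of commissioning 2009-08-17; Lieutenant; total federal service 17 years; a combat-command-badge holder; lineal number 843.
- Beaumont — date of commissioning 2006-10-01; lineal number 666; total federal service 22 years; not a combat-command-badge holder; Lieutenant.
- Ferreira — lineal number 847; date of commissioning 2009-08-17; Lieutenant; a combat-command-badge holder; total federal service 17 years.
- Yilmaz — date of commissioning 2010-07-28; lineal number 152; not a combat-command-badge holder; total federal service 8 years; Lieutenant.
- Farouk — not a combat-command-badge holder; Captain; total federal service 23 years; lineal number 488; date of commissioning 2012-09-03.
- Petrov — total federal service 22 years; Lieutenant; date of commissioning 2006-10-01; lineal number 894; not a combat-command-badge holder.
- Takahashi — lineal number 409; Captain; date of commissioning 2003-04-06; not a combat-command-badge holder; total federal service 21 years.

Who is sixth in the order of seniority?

By the first rule: Ivanova and Ferreira (both a combat-command-badge holder); then Yilmaz, Takahashi, Beaumont, Petrov and Farouk (each not a combat-command-badge holder).
Ivanova and Ferreira both have total federal service 17 years, so the next rule applies.
Ivanova and Ferreira both have date of commissioning 2009-08-17, so the next rule applies.
Ivanova and Ferreira are each Lieutenant, so the next rule applies.
Among Ivanova and Ferreira, by lineal number (lower first): Ivanova (843) before Ferreira (847).
Among Yilmaz, Takahashi, Beaumont, Petrov and Farouk, by total federal service (lower first): Yilmaz (8 years) before Takahashi (21 years) before Beaumont and Petrov (22 years) before Farouk (23 years).
Beaumont and Petrov both have date of commissioning 2006-10-01, so the next rule applies.
Beaumont and Petrov are each Lieutenant, so the next rule applies.
Among Beaumont and Petrov, by lineal number (lower first): Beaumont (666) before Petrov (894).
Order: Ivanova, Ferreira, Yilmaz, Takahashi, Beaumont, Petrov, Farouk.

Petrov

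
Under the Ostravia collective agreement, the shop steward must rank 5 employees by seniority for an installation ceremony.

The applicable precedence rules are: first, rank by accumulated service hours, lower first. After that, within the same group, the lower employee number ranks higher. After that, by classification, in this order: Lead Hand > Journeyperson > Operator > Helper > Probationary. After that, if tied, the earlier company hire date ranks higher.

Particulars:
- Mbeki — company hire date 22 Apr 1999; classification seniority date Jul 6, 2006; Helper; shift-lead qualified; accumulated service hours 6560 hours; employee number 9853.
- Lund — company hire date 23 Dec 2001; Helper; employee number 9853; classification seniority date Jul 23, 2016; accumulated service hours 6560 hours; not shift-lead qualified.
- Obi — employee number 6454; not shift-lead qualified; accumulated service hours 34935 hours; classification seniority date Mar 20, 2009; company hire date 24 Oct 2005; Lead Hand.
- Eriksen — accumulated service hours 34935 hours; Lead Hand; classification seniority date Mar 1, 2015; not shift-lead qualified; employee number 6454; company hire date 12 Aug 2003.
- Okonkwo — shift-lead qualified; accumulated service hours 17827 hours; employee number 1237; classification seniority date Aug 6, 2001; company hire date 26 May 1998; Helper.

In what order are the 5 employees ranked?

Mbeki, Lund, Okonkwo, Eriksen, Obi

By accumulated service hours (lower first): Mbeki and Lund (both 6560 hours); then Okonkwo (17827 hours); then Eriksen and Obi (both 34935 hours).
Mbeki and Lund both have employee number 9853, so the next rule applies.
Mbeki and Lund are each Helper, so the next rule applies.
Among Mbeki and Lund, by company hire date (earlier first): Mbeki (22 Apr 1999) before Lund (23 Dec 2001).
Eriksen and Obi both have employee number 6454, so the next rule applies.
Eriksen and Obi are each Lead Hand, so the next rule applies.
Among Eriksen and Obi, by company hire date (earlier first): Eriksen (12 Aug 2003) before Obi (24 Oct 2005).
Full order: Mbeki, Lund, Okonkwo, Eriksen, Obi.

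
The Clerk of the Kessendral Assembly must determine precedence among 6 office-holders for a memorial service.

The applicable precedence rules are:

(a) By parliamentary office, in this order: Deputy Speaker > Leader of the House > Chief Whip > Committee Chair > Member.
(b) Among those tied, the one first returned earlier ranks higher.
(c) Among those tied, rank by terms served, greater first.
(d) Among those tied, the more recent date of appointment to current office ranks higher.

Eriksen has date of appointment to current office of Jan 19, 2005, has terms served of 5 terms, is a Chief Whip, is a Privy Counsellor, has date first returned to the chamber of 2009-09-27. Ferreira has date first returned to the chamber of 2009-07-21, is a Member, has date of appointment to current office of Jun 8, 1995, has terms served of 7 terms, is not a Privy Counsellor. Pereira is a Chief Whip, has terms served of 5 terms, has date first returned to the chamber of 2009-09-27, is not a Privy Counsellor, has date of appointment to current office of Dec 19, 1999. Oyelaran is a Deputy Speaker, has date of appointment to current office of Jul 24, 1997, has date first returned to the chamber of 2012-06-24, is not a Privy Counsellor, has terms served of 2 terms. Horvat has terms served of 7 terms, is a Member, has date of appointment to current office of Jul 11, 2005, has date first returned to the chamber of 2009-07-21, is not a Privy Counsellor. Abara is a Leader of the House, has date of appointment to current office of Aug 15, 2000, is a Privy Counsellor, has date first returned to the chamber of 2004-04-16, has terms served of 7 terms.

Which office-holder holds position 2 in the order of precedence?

By parliamentary office: Oyelaran (Deputy Speaker); then Abara (Leader of the House); then Eriksen and Pereira (Chief Whip); then Horvat and Ferreira (Member).
Eriksen and Pereira both have date first returned to the chamber 2009-09-27, so the next rule applies.
Eriksen and Pereira both have terms served 5 terms, so the next rule applies.
Among Eriksen and Pereira, by date of appointment to current office (later first): Eriksen (Jan 19, 2005) before Pereira (Dec 19, 1999).
Horvat and Ferreira both have date first returned to the chamber 2009-07-21, so the next rule applies.
Horvat and Ferreira both have terms served 7 terms, so the next rule applies.
Among Horvat and Ferreira, by date of appointment to current office (later first): Horvat (Jul 11, 2005) before Ferreira (Jun 8, 1995).
Order: Oyelaran, Abara, Eriksen, Pereira, Horvat, Ferreira.

Abara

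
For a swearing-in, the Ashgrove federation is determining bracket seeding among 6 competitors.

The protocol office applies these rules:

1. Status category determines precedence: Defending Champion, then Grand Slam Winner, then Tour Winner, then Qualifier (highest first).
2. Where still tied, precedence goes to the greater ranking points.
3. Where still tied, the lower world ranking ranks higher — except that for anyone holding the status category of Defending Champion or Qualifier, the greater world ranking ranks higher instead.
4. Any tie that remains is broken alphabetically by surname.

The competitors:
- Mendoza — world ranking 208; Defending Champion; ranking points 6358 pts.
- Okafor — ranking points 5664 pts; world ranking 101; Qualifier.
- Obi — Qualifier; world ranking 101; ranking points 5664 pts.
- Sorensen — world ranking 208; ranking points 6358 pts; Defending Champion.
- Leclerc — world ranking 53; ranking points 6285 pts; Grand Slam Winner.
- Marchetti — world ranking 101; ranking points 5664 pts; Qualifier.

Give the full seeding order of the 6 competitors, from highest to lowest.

By status category: Mendoza and Sorensen (Defending Champion); then Leclerc (Grand Slam Winner); then Marchetti, Obi and Okafor (Qualifier).
Mendoza and Sorensen both have ranking points 6358 pts, so the next rule applies.
Mendoza and Sorensen both have world ranking 208, so the next rule applies.
Among Mendoza and Sorensen, alphabetically by surname: Mendoza before Sorensen.
Marchetti, Obi and Okafor all have ranking points 5664 pts, so the next rule applies.
Marchetti, Obi and Okafor all have world ranking 101, so the next rule applies.
Among Marchetti, Obi and Okafor, alphabetically by surname: Marchetti before Obi before Okafor.
Full order: Mendoza, Sorensen, Leclerc, Marchetti, Obi, Okafor.

Mendoza, Sorensen, Leclerc, Marchetti, Obi, Okafor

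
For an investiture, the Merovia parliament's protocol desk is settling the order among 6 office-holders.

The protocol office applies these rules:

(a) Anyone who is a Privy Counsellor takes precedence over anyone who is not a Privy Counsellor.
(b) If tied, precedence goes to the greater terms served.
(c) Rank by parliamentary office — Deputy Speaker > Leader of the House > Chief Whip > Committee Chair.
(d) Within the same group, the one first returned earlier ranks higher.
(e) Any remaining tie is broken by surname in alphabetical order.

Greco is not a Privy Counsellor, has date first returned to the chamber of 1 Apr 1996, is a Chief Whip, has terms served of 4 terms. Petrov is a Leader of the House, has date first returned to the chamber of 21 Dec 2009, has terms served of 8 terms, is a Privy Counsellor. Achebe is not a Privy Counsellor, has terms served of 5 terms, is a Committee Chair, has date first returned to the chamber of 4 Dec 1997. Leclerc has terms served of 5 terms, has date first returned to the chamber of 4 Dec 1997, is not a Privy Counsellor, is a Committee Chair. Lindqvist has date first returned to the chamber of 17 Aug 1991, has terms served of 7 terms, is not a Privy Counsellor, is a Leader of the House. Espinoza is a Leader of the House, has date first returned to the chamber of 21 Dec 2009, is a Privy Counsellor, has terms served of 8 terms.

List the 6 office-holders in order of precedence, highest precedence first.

Espinoza, Petrov, Lindqvist, Achebe, Leclerc, Greco

By the first rule: Espinoza and Petrov (both a Privy Counsellor); then Lindqvist, Achebe, Leclerc and Greco (each not a Privy Counsellor).
Espinoza and Petrov both have terms served 8 terms, so the next rule applies.
Espinoza and Petrov are each Leader of the House, so the next rule applies.
Espinoza and Petrov both have date first returned to the chamber 21 Dec 2009, so the next rule applies.
Among Espinoza and Petrov, alphabetically by surname: Espinoza before Petrov.
Among Lindqvist, Achebe, Leclerc and Greco, by terms served (higher first): Lindqvist (7 terms) before Achebe and Leclerc (5 terms) before Greco (4 terms).
Achebe and Leclerc are each Committee Chair, so the next rule applies.
Achebe and Leclerc both have date first returned to the chamber 4 Dec 1997, so the next rule applies.
Among Achebe and Leclerc, alphabetically by surname: Achebe before Leclerc.
Full order: Espinoza, Petrov, Lindqvist, Achebe, Leclerc, Greco.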